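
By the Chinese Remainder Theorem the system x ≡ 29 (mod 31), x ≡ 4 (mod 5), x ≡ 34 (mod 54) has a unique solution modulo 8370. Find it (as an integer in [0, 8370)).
x ≡ 1114 (mod 8370); the representative in [0, 8370) is 1114

The moduli 31, 5, 54 are pairwise coprime, so by the CRT there is a unique solution mod 31·5·54 = 8370.
Solve by successive substitution. Start with x ≡ 29 (mod 31).
  Combine with x ≡ 4 (mod 5): write x = 29 + 31·t and require 29 + 31·t ≡ 4 (mod 5), i.e. 31·t ≡ 4 − 29 ≡ 0 (mod 5). Since 31^(−1) ≡ 1 (mod 5) (31 ≡ 1 (mod 5)), t ≡ 1·0 ≡ 0 (mod 5). So x ≡ 29 + 31·0 = 29 (mod 155).
  Combine with x ≡ 34 (mod 54): write x = 29 + 155·t and require 29 + 155·t ≡ 34 (mod 54), i.e. 155·t ≡ 34 − 29 ≡ 5 (mod 54). Since 155^(−1) ≡ 23 (mod 54) (155 ≡ 47 (mod 54)), t ≡ 23·5 ≡ 7 (mod 54). So x ≡ 29 + 155·7 = 1114 (mod 8370).
Unique solution in [0, 8370): x = 1114.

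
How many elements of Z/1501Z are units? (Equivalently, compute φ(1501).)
Z/1501Z has φ(1501) = 1404 units

An element a ∈ Z/1501Z is a unit iff gcd(a, 1501) = 1, so the number of units is φ(1501). φ is multiplicative, with φ(p^e) = p^e − p^(e−1). Factorise 1501 = 19 · 79. Then
  φ(1501) = (19 − 1) · (79 − 1) = 18 · 78 = 1404.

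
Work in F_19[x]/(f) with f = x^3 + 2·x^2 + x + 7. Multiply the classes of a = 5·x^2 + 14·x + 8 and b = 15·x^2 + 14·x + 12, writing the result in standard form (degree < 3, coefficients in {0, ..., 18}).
Multiply as integer polynomials: a · b = 75·x^4 + 280·x^3 + 376·x^2 + 280·x + 96. Reducing coefficients mod 19: a · b ≡ 18·x^4 + 14·x^3 + 15·x^2 + 14·x + 1. Now divide by f(x) = x^3 + 2·x^2 + x + 7 in F_19[x], eliminating the leading term at each step:
  leading term 18·x^4: subtract (18·x)·f(x) = 18·x^4 + 17·x^3 + 18·x^2 + 12·x, leaving 16·x^3 + 16·x^2 + 2·x + 1 (coefficients mod 19)
  leading term 16·x^3: subtract (16)·f(x) = 16·x^3 + 13·x^2 + 16·x + 17, leaving 3·x^2 + 5·x + 3 (coefficients mod 19)
The degree is now < 3, so this is the remainder. Hence a · b ≡ 3·x^2 + 5·x + 3 in F_19[x]/(f).

Final answer: a · b ≡ 3·x^2 + 5·x + 3 (mod f(x))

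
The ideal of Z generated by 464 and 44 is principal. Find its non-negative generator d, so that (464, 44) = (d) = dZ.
In the PID Z, (a, b) is generated by gcd(a, b). Compute gcd(464, 44) with the extended Euclidean algorithm, tracking rows (r, s, t) with s·464 + t·44 = r:
  row A: (464, 1, 0)   [1·464 + 0·44 = 464]
  row B: (44, 0, 1)   [0·464 + 1·44 = 44]
  464 = 10·44 + 24   → row C = row A − 10·row B = (24, 1, −10)   [check: 1·464 − 10·44 = 24]
  44 = 1·24 + 20   → row D = row B − 1·row C = (20, −1, 11)   [check: −1·464 + 11·44 = 20]
  24 = 1·20 + 4   → row E = row C − 1·row D = (4, 2, −21)   [check: 2·464 − 21·44 = 4]
  20 = 5·4 + 0   → remainder 0, stop. gcd = 4 (last nonzero row E).
So gcd(464, 44) = 4, with Bézout identity 2·464 − 21·44 = 4. Containment (⊇): the Bézout identity exhibits 4 as an element of (464, 44), giving (4) ⊆ (464, 44). Containment (⊆): since 4 | 464 and 4 | 44 (464 = 4·116, 44 = 4·11), every Z-linear combination of 464 and 44 is divisible by 4, so (464, 44) ⊆ (4). Therefore (464, 44) = (4), d = 4.

Final answer: (464, 44) = (4); d = 4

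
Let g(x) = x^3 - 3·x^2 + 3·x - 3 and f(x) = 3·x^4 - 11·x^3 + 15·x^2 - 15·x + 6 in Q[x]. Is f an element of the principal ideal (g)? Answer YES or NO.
In Q[x] the ideal (g) consists of all multiples of g, so f ∈ (g) iff g | f, i.e. iff the remainder of f on division by g is 0. Divide f by g (g is monic, so eliminate the leading term of the running remainder at each step):
  leading term 3·x^4: subtract (3·x)·g(x) = 3·x^4 - 9·x^3 + 9·x^2 - 9·x, leaving -2·x^3 + 6·x^2 - 6·x + 6
  leading term -2·x^3: subtract (-2)·g(x) = -2·x^3 + 6·x^2 - 6·x + 6, leaving 0
The remainder is 0, so f(x) = g(x) · h(x) with h(x) = 3·x - 2. Hence g | f, i.e. f ∈ (g).

Final answer: YES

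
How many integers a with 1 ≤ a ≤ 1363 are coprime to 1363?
The number of a ∈ {1, ..., 1363} with gcd(a, 1363) = 1 is by definition Euler's totient φ(1363). φ is multiplicative, with φ(p^e) = p^e − p^(e−1). Factorise 1363 = 29 · 47. Then
  φ(1363) = (29 − 1) · (47 − 1) = 28 · 46 = 1288.
So there are 1288 such integers.

Final answer: 1288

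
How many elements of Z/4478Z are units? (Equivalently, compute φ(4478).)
Z/4478Z has φ(4478) = 2238 units

An element a ∈ Z/4478Z is a unit iff gcd(a, 4478) = 1, so the number of units is φ(4478). φ is multiplicative, with φ(p^e) = p^e − p^(e−1). Factorise 4478 = 2 · 2239. Then
  φ(4478) = (2 − 1) · (2239 − 1) = 1 · 2238 = 2238.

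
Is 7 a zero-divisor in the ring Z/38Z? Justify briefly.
gcd(7, 38) = 1, so 7 is a unit in Z/38Z (it has a multiplicative inverse). A unit cannot be a zero-divisor: if 7·b ≡ 0 then multiplying both sides by 7^(−1) gives b ≡ 0. So 7 is not a zero-divisor.

Final answer: NO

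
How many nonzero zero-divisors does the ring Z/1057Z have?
In Z/1057Z each nonzero element is either a unit (gcd with 1057 is 1) or a zero-divisor (gcd > 1). The number of units is φ(1057): factorise 1057 = 7 · 151, so φ(1057) = (7 − 1) · (151 − 1) = 6 · 150 = 900. The nonzero elements number 1057 − 1 = 1056. Hence the nonzero zero-divisors number 1056 − 900 = 156.

Final answer: Z/1057Z has 156 nonzero zero-divisors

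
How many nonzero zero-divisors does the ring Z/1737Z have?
Z/1737Z has 584 nonzero zero-divisors

In Z/1737Z each nonzero element is either a unit (gcd with 1737 is 1) or a zero-divisor (gcd > 1). The number of units is φ(1737): factorise 1737 = 3^2 · 193, so φ(1737) = (3^2 − 3^1) · (193 − 1) = 6 · 192 = 1152. The nonzero elements number 1737 − 1 = 1736. Hence the nonzero zero-divisors number 1736 − 1152 = 584.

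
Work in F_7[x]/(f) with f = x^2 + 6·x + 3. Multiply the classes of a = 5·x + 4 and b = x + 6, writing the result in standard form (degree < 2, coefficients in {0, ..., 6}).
a · b ≡ 4·x + 2 (mod f(x))

Multiply as integer polynomials: a · b = 5·x^2 + 34·x + 24. Reducing coefficients mod 7: a · b ≡ 5·x^2 + 6·x + 3. Now divide by f(x) = x^2 + 6·x + 3 in F_7[x], eliminating the leading term at each step:
  leading term 5·x^2: subtract (5)·f(x) = 5·x^2 + 2·x + 1, leaving 4·x + 2 (coefficients mod 7)
The degree is now < 2, so this is the remainder. Hence a · b ≡ 4·x + 2 in F_7[x]/(f).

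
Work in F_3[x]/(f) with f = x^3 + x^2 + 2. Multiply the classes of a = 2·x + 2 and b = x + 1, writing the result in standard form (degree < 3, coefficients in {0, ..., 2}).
Multiply as integer polynomials: a · b = 2·x^2 + 4·x + 2. Reducing coefficients mod 3: a · b ≡ 2·x^2 + x + 2. This already has degree < 3, so no reduction by f is needed. Hence a · b ≡ 2·x^2 + x + 2 in F_3[x]/(f).

Final answer: a · b ≡ 2·x^2 + x + 2 (mod f(x))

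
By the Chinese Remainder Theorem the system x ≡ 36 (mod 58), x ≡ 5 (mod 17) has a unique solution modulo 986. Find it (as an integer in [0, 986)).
x ≡ 906 (mod 986); the representative in [0, 986) is 906

The moduli 58, 17 are pairwise coprime, so by the CRT there is a unique solution mod 58·17 = 986.
Solve by successive substitution. Start with x ≡ 36 (mod 58).
  Combine with x ≡ 5 (mod 17): write x = 36 + 58·t and require 36 + 58·t ≡ 5 (mod 17), i.e. 58·t ≡ 5 − 36 ≡ 3 (mod 17). Since 58^(−1) ≡ 5 (mod 17) (58 ≡ 7 (mod 17)), t ≡ 5·3 ≡ 15 (mod 17). So x ≡ 36 + 58·15 = 906 (mod 986).
Unique solution in [0, 986): x = 906.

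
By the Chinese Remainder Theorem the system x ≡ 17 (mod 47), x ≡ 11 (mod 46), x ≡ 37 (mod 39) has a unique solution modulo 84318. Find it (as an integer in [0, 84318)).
x ≡ 8383 (mod 84318); the representative in [0, 84318) is 8383

The moduli 47, 46, 39 are pairwise coprime, so by the CRT there is a unique solution mod 47·46·39 = 84318.
Solve by successive substitution. Start with x ≡ 17 (mod 47).
  Combine with x ≡ 11 (mod 46): write x = 17 + 47·t and require 17 + 47·t ≡ 11 (mod 46), i.e. 47·t ≡ 11 − 17 ≡ 40 (mod 46). Since 47^(−1) ≡ 1 (mod 46) (47 ≡ 1 (mod 46)), t ≡ 1·40 ≡ 40 (mod 46). So x ≡ 17 + 47·40 = 1897 (mod 2162).
  Combine with x ≡ 37 (mod 39): write x = 1897 + 2162·t and require 1897 + 2162·t ≡ 37 (mod 39), i.e. 2162·t ≡ 37 − 1897 ≡ 12 (mod 39). Since 2162^(−1) ≡ 23 (mod 39) (2162 ≡ 17 (mod 39)), t ≡ 23·12 ≡ 3 (mod 39). So x ≡ 1897 + 2162·3 = 8383 (mod 84318).
Unique solution in [0, 84318): x = 8383.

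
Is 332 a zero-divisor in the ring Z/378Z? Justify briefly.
YES

gcd(332, 378) = 2 > 1, so 332 is not a unit in Z/378Z. In Z/nZ every nonzero non-unit is a zero-divisor: explicitly, take b = 378/gcd = 189 ≠ 0 (mod 378); then 332·189 = 62748 = 166·378, i.e. 332·189 ≡ 0 (mod 378). So 332 is a zero-divisor.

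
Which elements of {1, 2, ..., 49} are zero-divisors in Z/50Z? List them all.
An element a ∈ Z/50Z (with a ≠ 0) is a zero-divisor iff gcd(a, 50) > 1 (because a is a unit precisely when gcd(a, n) = 1, and in Z/nZ every nonzero, non-unit element is a zero-divisor). Scan a = 1, ..., 49 and keep those with gcd(a, 50) > 1:
  gcd(2, 50) = 2, gcd(4, 50) = 2, gcd(5, 50) = 5, gcd(6, 50) = 2, gcd(8, 50) = 2, gcd(10, 50) = 10, gcd(12, 50) = 2, gcd(14, 50) = 2, gcd(15, 50) = 5, gcd(16, 50) = 2, gcd(18, 50) = 2, gcd(20, 50) = 10, gcd(22, 50) = 2, gcd(24, 50) = 2, gcd(25, 50) = 25, gcd(26, 50) = 2, gcd(28, 50) = 2, gcd(30, 50) = 10, gcd(32, 50) = 2, gcd(34, 50) = 2, gcd(35, 50) = 5, gcd(36, 50) = 2, gcd(38, 50) = 2, gcd(40, 50) = 10, gcd(42, 50) = 2, gcd(44, 50) = 2, gcd(45, 50) = 5, gcd(46, 50) = 2, gcd(48, 50) = 2.
All other a ∈ {1, ..., 49} have gcd(a, 50) = 1 and are units. So the nonzero zero-divisors are exactly the 29 values of a appearing in this scan.

Final answer: nonzero zero-divisors of Z/50Z = {2, 4, 5, 6, 8, 10, 12, 14, 15, 16, 18, 20, 22, 24, 25, 26, 28, 30, 32, 34, 35, 36, 38, 40, 42, 44, 45, 46, 48}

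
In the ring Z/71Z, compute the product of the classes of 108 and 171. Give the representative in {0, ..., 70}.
8

Reduce the factors first: 108 ≡ 37, 171 ≡ 29 (mod 71), so 108 · 171 ≡ 37 · 29 (mod 71). 37 · 29 = 1073. Dividing by 71: 1073 = 15·71 + 8. So (108 · 171) mod 71 = 8.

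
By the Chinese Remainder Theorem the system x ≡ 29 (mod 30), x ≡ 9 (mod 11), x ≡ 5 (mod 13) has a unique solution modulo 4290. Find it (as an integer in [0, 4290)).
The moduli 30, 11, 13 are pairwise coprime, so by the CRT there is a unique solution mod 30·11·13 = 4290.
Solve by successive substitution. Start with x ≡ 29 (mod 30).
  Combine with x ≡ 9 (mod 11): write x = 29 + 30·t and require 29 + 30·t ≡ 9 (mod 11), i.e. 30·t ≡ 9 − 29 ≡ 2 (mod 11). Since 30^(−1) ≡ 7 (mod 11) (30 ≡ 8 (mod 11)), t ≡ 7·2 ≡ 3 (mod 11). So x ≡ 29 + 30·3 = 119 (mod 330).
  Combine with x ≡ 5 (mod 13): write x = 119 + 330·t and require 119 + 330·t ≡ 5 (mod 13), i.e. 330·t ≡ 5 − 119 ≡ 3 (mod 13). Since 330^(−1) ≡ 8 (mod 13) (330 ≡ 5 (mod 13)), t ≡ 8·3 ≡ 11 (mod 13). So x ≡ 119 + 330·11 = 3749 (mod 4290).
Unique solution in [0, 4290): x = 3749.

Final answer: x ≡ 3749 (mod 4290); the representative in [0, 4290) is 3749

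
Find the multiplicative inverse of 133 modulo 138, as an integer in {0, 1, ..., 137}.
133^(−1) ≡ 55 (mod 138)

Apply the extended Euclidean algorithm to (138, 133), tracking rows (r, s, t) with s·138 + t·133 = r. Each division r_prev = q·r_cur + r_new produces the new row as (previous row) − q·(current row):
  row A: (138, 1, 0)   [1·138 + 0·133 = 138]
  row B: (133, 0, 1)   [0·138 + 1·133 = 133]
  138 = 1·133 + 5   → row C = row A − 1·row B = (5, 1, −1)   [check: 1·138 − 1·133 = 5]
  133 = 26·5 + 3   → row D = row B − 26·row C = (3, −26, 27)   [check: −26·138 + 27·133 = 3]
  5 = 1·3 + 2   → row E = row C − 1·row D = (2, 27, −28)   [check: 27·138 − 28·133 = 2]
  3 = 1·2 + 1   → row F = row D − 1·row E = (1, −53, 55)   [check: −53·138 + 55·133 = 1]
  2 = 2·1 + 0   → remainder 0, stop. gcd = 1 (last nonzero row F).
The gcd is 1, so 133 is invertible mod 138. The last nonzero row gives −53·138 + 55·133 = 1, so t = 55. So 133^(−1) ≡ 55 (mod 138). Verify: 133 · 55 = 7315 ≡ 1 (mod 138). ✓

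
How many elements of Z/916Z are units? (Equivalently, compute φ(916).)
An element a ∈ Z/916Z is a unit iff gcd(a, 916) = 1, so the number of units is φ(916). φ is multiplicative, with φ(p^e) = p^e − p^(e−1). Factorise 916 = 2^2 · 229. Then
  φ(916) = (2^2 − 2^1) · (229 − 1) = 2 · 228 = 456.

Final answer: Z/916Z has φ(916) = 456 units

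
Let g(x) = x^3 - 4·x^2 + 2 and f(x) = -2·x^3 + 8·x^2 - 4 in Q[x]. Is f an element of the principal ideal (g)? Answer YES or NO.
YES

In Q[x] the ideal (g) consists of all multiples of g, so f ∈ (g) iff g | f, i.e. iff the remainder of f on division by g is 0. Divide f by g (g is monic, so eliminate the leading term of the running remainder at each step):
  leading term -2·x^3: subtract (-2)·g(x) = -2·x^3 + 8·x^2 - 4, leaving 0
The remainder is 0, so f(x) = g(x) · h(x) with h(x) = -2. Hence g | f, i.e. f ∈ (g).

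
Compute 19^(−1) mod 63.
Apply the extended Euclidean algorithm to (63, 19), tracking rows (r, s, t) with s·63 + t·19 = r. Each division r_prev = q·r_cur + r_new produces the new row as (previous row) − q·(current row):
  row A: (63, 1, 0)   [1·63 + 0·19 = 63]
  row B: (19, 0, 1)   [0·63 + 1·19 = 19]
  63 = 3·19 + 6   → row C = row A − 3·row B = (6, 1, −3)   [check: 1·63 − 3·19 = 6]
  19 = 3·6 + 1   → row D = row B − 3·row C = (1, −3, 10)   [check: −3·63 + 10·19 = 1]
  6 = 6·1 + 0   → remainder 0, stop. gcd = 1 (last nonzero row D).
The gcd is 1, so 19 is invertible mod 63. The last nonzero row gives −3·63 + 10·19 = 1, so t = 10. So 19^(−1) ≡ 10 (mod 63). Verify: 19 · 10 = 190 ≡ 1 (mod 63). ✓

Final answer: 19^(−1) ≡ 10 (mod 63)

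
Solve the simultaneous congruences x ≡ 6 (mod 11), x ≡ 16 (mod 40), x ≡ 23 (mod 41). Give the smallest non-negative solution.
The moduli 11, 40, 41 are pairwise coprime, so by the CRT there is a unique solution mod 11·40·41 = 18040.
Solve by successive substitution. Start with x ≡ 6 (mod 11).
  Combine with x ≡ 16 (mod 40): write x = 6 + 11·t and require 6 + 11·t ≡ 16 (mod 40), i.e. 11·t ≡ 16 − 6 ≡ 10 (mod 40). Since 11^(−1) ≡ 11 (mod 40), t ≡ 11·10 ≡ 30 (mod 40). So x ≡ 6 + 11·30 = 336 (mod 440).
  Combine with x ≡ 23 (mod 41): write x = 336 + 440·t and require 336 + 440·t ≡ 23 (mod 41), i.e. 440·t ≡ 23 − 336 ≡ 15 (mod 41). Since 440^(−1) ≡ 26 (mod 41) (440 ≡ 30 (mod 41)), t ≡ 26·15 ≡ 21 (mod 41). So x ≡ 336 + 440·21 = 9576 (mod 18040).
Unique solution in [0, 18040): x = 9576.

Final answer: x ≡ 9576 (mod 18040); the representative in [0, 18040) is 9576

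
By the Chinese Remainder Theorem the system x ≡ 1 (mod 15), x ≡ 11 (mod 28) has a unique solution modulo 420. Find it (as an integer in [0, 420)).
The moduli 15, 28 are pairwise coprime, so by the CRT there is a unique solution mod 15·28 = 420.
Solve by successive substitution. Start with x ≡ 1 (mod 15).
  Combine with x ≡ 11 (mod 28): write x = 1 + 15·t and require 1 + 15·t ≡ 11 (mod 28), i.e. 15·t ≡ 11 − 1 ≡ 10 (mod 28). Since 15^(−1) ≡ 15 (mod 28), t ≡ 15·10 ≡ 10 (mod 28). So x ≡ 1 + 15·10 = 151 (mod 420).
Unique solution in [0, 420): x = 151.

Final answer: x ≡ 151 (mod 420); the representative in [0, 420) is 151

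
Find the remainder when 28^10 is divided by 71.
Use repeated squaring. Binary(10) = 1010. Walk through the bits of the exponent 10 left-to-right: at each bit after the leading one, square the running value, then multiply by 28 if the bit is 1 (always reducing mod 71):
  bit 1 = 1 (leading): start with 28.
  bit 2 = 0: square 28^2 = 784 ≡ 3 (mod 71).
  bit 3 = 1: square 3^2 = 9; bit is 1, so multiply 9·28 = 252 ≡ 39 (mod 71).
  bit 4 = 0: square 39^2 = 1521 ≡ 30 (mod 71).
Final value: 28^10 ≡ 30 (mod 71).

Final answer: 30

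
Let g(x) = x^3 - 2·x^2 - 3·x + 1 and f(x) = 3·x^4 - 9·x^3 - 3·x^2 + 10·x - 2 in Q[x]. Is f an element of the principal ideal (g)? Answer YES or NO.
In Q[x] the ideal (g) consists of all multiples of g, so f ∈ (g) iff g | f, i.e. iff the remainder of f on division by g is 0. Divide f by g (g is monic, so eliminate the leading term of the running remainder at each step):
  leading term 3·x^4: subtract (3·x)·g(x) = 3·x^4 - 6·x^3 - 9·x^2 + 3·x, leaving -3·x^3 + 6·x^2 + 7·x - 2
  leading term -3·x^3: subtract (-3)·g(x) = -3·x^3 + 6·x^2 + 9·x - 3, leaving 1 - 2·x
The remainder r(x) = 1 - 2·x ≠ 0 (and deg r < deg g), so g ∤ f, i.e. f ∉ (g).

Final answer: NO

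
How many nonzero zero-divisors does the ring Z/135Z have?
Z/135Z has 62 nonzero zero-divisors

In Z/135Z each nonzero element is either a unit (gcd with 135 is 1) or a zero-divisor (gcd > 1). The number of units is φ(135): factorise 135 = 3^3 · 5, so φ(135) = (3^3 − 3^2) · (5 − 1) = 18 · 4 = 72. The nonzero elements number 135 − 1 = 134. Hence the nonzero zero-divisors number 134 − 72 = 62.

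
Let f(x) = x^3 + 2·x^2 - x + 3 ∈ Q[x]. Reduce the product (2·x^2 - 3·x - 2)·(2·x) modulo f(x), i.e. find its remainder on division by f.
a · b ≡ -14·x^2 - 12 (mod f(x))

First multiply in Q[x] without reducing: a · b = 4·x^3 - 6·x^2 - 4·x. Now divide by f(x) = x^3 + 2·x^2 - x + 3, eliminating the leading term at each step:
  leading term 4·x^3: subtract (4)·f(x) = 4·x^3 + 8·x^2 - 4·x + 12, leaving -14·x^2 - 12
The degree is now < 3, so this is the remainder. Hence a · b ≡ -14·x^2 - 12 in Q[x]/(f).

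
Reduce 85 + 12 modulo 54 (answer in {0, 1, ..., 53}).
Reduce the summands first: 85 ≡ 31 (mod 54), so 85 + 12 ≡ 31 + 12 (mod 54). 31 + 12 = 43; 43 = 0·54 + 43, so (85 + 12) mod 54 = 43.

Final answer: 43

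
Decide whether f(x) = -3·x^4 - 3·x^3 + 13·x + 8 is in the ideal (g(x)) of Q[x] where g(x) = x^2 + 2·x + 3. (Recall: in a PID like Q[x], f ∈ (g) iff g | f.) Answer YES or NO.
In Q[x] the ideal (g) consists of all multiples of g, so f ∈ (g) iff g | f, i.e. iff the remainder of f on division by g is 0. Divide f by g (g is monic, so eliminate the leading term of the running remainder at each step):
  leading term -3·x^4: subtract (-3·x^2)·g(x) = -3·x^4 - 6·x^3 - 9·x^2, leaving 3·x^3 + 9·x^2 + 13·x + 8
  leading term 3·x^3: subtract (3·x)·g(x) = 3·x^3 + 6·x^2 + 9·x, leaving 3·x^2 + 4·x + 8
  leading term 3·x^2: subtract (3)·g(x) = 3·x^2 + 6·x + 9, leaving -2·x - 1
The remainder r(x) = -2·x - 1 ≠ 0 (and deg r < deg g), so g ∤ f, i.e. f ∉ (g).

Final answer: NO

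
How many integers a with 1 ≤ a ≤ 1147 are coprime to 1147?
The number of a ∈ {1, ..., 1147} with gcd(a, 1147) = 1 is by definition Euler's totient φ(1147). φ is multiplicative, with φ(p^e) = p^e − p^(e−1). Factorise 1147 = 31 · 37. Then
  φ(1147) = (31 − 1) · (37 − 1) = 30 · 36 = 1080.
So there are 1080 such integers.

Final answer: 1080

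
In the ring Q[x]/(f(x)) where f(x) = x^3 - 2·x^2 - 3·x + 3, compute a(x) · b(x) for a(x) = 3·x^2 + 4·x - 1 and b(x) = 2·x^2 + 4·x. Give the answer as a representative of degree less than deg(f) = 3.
a · b ≡ 96·x^2 + 74·x - 96 (mod f(x))

First multiply in Q[x] without reducing: a · b = 6·x^4 + 20·x^3 + 14·x^2 - 4·x. Now divide by f(x) = x^3 - 2·x^2 - 3·x + 3, eliminating the leading term at each step:
  leading term 6·x^4: subtract (6·x)·f(x) = 6·x^4 - 12·x^3 - 18·x^2 + 18·x, leaving 32·x^3 + 32·x^2 - 22·x
  leading term 32·x^3: subtract (32)·f(x) = 32·x^3 - 64·x^2 - 96·x + 96, leaving 96·x^2 + 74·x - 96
The degree is now < 3, so this is the remainder. Hence a · b ≡ 96·x^2 + 74·x - 96 in Q[x]/(f).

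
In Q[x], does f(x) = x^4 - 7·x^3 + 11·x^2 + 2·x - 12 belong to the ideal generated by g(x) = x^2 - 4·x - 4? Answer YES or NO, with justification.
NO

In Q[x] the ideal (g) consists of all multiples of g, so f ∈ (g) iff g | f, i.e. iff the remainder of f on division by g is 0. Divide f by g (g is monic, so eliminate the leading term of the running remainder at each step):
  leading term x^4: subtract (x^2)·g(x) = x^4 - 4·x^3 - 4·x^2, leaving -3·x^3 + 15·x^2 + 2·x - 12
  leading term -3·x^3: subtract (-3·x)·g(x) = -3·x^3 + 12·x^2 + 12·x, leaving 3·x^2 - 10·x - 12
  leading term 3·x^2: subtract (3)·g(x) = 3·x^2 - 12·x - 12, leaving 2·x
The remainder r(x) = 2·x ≠ 0 (and deg r < deg g), so g ∤ f, i.e. f ∉ (g).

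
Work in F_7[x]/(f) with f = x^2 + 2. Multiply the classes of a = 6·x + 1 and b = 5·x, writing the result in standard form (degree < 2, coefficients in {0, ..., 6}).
a · b ≡ 5·x + 3 (mod f(x))

Multiply as integer polynomials: a · b = 30·x^2 + 5·x. Reducing coefficients mod 7: a · b ≡ 2·x^2 + 5·x. Now divide by f(x) = x^2 + 2 in F_7[x], eliminating the leading term at each step:
  leading term 2·x^2: subtract (2)·f(x) = 2·x^2 + 4, leaving 5·x + 3 (coefficients mod 7)
The degree is now < 2, so this is the remainder. Hence a · b ≡ 5·x + 3 in F_7[x]/(f).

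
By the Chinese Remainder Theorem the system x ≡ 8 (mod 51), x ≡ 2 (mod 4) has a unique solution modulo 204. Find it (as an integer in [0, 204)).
The moduli 51, 4 are pairwise coprime, so by the CRT there is a unique solution mod 51·4 = 204.
Solve by successive substitution. Start with x ≡ 8 (mod 51).
  Combine with x ≡ 2 (mod 4): write x = 8 + 51·t and require 8 + 51·t ≡ 2 (mod 4), i.e. 51·t ≡ 2 − 8 ≡ 2 (mod 4). Since 51^(−1) ≡ 3 (mod 4) (51 ≡ 3 (mod 4)), t ≡ 3·2 ≡ 2 (mod 4). So x ≡ 8 + 51·2 = 110 (mod 204).
Unique solution in [0, 204): x = 110.

Final answer: x ≡ 110 (mod 204); the representative in [0, 204) is 110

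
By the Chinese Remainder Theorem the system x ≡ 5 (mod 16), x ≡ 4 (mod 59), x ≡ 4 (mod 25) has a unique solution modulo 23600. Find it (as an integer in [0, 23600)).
x ≡ 16229 (mod 23600); the representative in [0, 23600) is 16229

The moduli 16, 59, 25 are pairwise coprime, so by the CRT there is a unique solution mod 16·59·25 = 23600.
Solve by successive substitution. Start with x ≡ 5 (mod 16).
  Combine with x ≡ 4 (mod 59): write x = 5 + 16·t and require 5 + 16·t ≡ 4 (mod 59), i.e. 16·t ≡ 4 − 5 ≡ 58 (mod 59). Since 16^(−1) ≡ 48 (mod 59), t ≡ 48·58 ≡ 11 (mod 59). So x ≡ 5 + 16·11 = 181 (mod 944).
  Combine with x ≡ 4 (mod 25): write x = 181 + 944·t and require 181 + 944·t ≡ 4 (mod 25), i.e. 944·t ≡ 4 − 181 ≡ 23 (mod 25). Since 944^(−1) ≡ 4 (mod 25) (944 ≡ 19 (mod 25)), t ≡ 4·23 ≡ 17 (mod 25). So x ≡ 181 + 944·17 = 16229 (mod 23600).
Unique solution in [0, 23600): x = 16229.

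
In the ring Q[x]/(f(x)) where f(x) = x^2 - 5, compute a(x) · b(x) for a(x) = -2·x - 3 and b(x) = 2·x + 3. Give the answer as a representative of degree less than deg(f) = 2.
First multiply in Q[x] without reducing: a · b = -4·x^2 - 12·x - 9. Now divide by f(x) = x^2 - 5, eliminating the leading term at each step:
  leading term -4·x^2: subtract (-4)·f(x) = 20 - 4·x^2, leaving -12·x - 29
The degree is now < 2, so this is the remainder. Hence a · b ≡ -12·x - 29 in Q[x]/(f).

Final answer: a · b ≡ -12·x - 29 (mod f(x))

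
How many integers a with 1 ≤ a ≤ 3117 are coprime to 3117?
The number of a ∈ {1, ..., 3117} with gcd(a, 3117) = 1 is by definition Euler's totient φ(3117). φ is multiplicative, with φ(p^e) = p^e − p^(e−1). Factorise 3117 = 3 · 1039. Then
  φ(3117) = (3 − 1) · (1039 − 1) = 2 · 1038 = 2076.
So there are 2076 such integers.

Final answer: 2076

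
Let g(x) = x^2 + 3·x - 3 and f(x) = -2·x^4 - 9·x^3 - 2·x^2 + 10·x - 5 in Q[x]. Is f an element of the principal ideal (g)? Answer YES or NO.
NO

In Q[x] the ideal (g) consists of all multiples of g, so f ∈ (g) iff g | f, i.e. iff the remainder of f on division by g is 0. Divide f by g (g is monic, so eliminate the leading term of the running remainder at each step):
  leading term -2·x^4: subtract (-2·x^2)·g(x) = -2·x^4 - 6·x^3 + 6·x^2, leaving -3·x^3 - 8·x^2 + 10·x - 5
  leading term -3·x^3: subtract (-3·x)·g(x) = -3·x^3 - 9·x^2 + 9·x, leaving x^2 + x - 5
  leading term x^2: subtract (1)·g(x) = x^2 + 3·x - 3, leaving -2·x - 2
The remainder r(x) = -2·x - 2 ≠ 0 (and deg r < deg g), so g ∤ f, i.e. f ∉ (g).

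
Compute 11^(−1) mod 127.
11^(−1) ≡ 104 (mod 127)

Apply the extended Euclidean algorithm to (127, 11), tracking rows (r, s, t) with s·127 + t·11 = r. Each division r_prev = q·r_cur + r_new produces the new row as (previous row) − q·(current row):
  row A: (127, 1, 0)   [1·127 + 0·11 = 127]
  row B: (11, 0, 1)   [0·127 + 1·11 = 11]
  127 = 11·11 + 6   → row C = row A − 11·row B = (6, 1, −11)   [check: 1·127 − 11·11 = 6]
  11 = 1·6 + 5   → row D = row B − 1·row C = (5, −1, 12)   [check: −1·127 + 12·11 = 5]
  6 = 1·5 + 1   → row E = row C − 1·row D = (1, 2, −23)   [check: 2·127 − 23·11 = 1]
  5 = 5·1 + 0   → remainder 0, stop. gcd = 1 (last nonzero row E).
The gcd is 1, so 11 is invertible mod 127. The last nonzero row gives 2·127 − 23·11 = 1, so t = −23. So 11^(−1) ≡ −23 ≡ 104 (mod 127). Verify: 11 · 104 = 1144 ≡ 1 (mod 127). ✓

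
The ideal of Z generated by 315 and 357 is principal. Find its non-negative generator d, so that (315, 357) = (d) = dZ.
(315, 357) = (21); d = 21

In the PID Z, (a, b) is generated by gcd(a, b). Compute gcd(357, 315) with the extended Euclidean algorithm, tracking rows (r, s, t) with s·357 + t·315 = r:
  row A: (357, 1, 0)   [1·357 + 0·315 = 357]
  row B: (315, 0, 1)   [0·357 + 1·315 = 315]
  357 = 1·315 + 42   → row C = row A − 1·row B = (42, 1, −1)   [check: 1·357 − 1·315 = 42]
  315 = 7·42 + 21   → row D = row B − 7·row C = (21, −7, 8)   [check: −7·357 + 8·315 = 21]
  42 = 2·21 + 0   → remainder 0, stop. gcd = 21 (last nonzero row D).
So gcd(315, 357) = 21, with Bézout identity −7·357 + 8·315 = 21. Containment (⊇): the Bézout identity exhibits 21 as an element of (315, 357), giving (21) ⊆ (315, 357). Containment (⊆): since 21 | 315 and 21 | 357 (315 = 21·15, 357 = 21·17), every Z-linear combination of 315 and 357 is divisible by 21, so (315, 357) ⊆ (21). Therefore (315, 357) = (21), d = 21.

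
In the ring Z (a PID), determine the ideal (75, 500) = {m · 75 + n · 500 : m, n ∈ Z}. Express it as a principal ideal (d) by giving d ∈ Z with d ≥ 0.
(75, 500) = (25); d = 25

In the PID Z, (a, b) is generated by gcd(a, b). Compute gcd(500, 75) with the extended Euclidean algorithm, tracking rows (r, s, t) with s·500 + t·75 = r:
  row A: (500, 1, 0)   [1·500 + 0·75 = 500]
  row B: (75, 0, 1)   [0·500 + 1·75 = 75]
  500 = 6·75 + 50   → row C = row A − 6·row B = (50, 1, −6)   [check: 1·500 − 6·75 = 50]
  75 = 1·50 + 25   → row D = row B − 1·row C = (25, −1, 7)   [check: −1·500 + 7·75 = 25]
  50 = 2·25 + 0   → remainder 0, stop. gcd = 25 (last nonzero row D).
So gcd(75, 500) = 25, with Bézout identity −1·500 + 7·75 = 25. Containment (⊇): the Bézout identity exhibits 25 as an element of (75, 500), giving (25) ⊆ (75, 500). Containment (⊆): since 25 | 75 and 25 | 500 (75 = 25·3, 500 = 25·20), every Z-linear combination of 75 and 500 is divisible by 25, so (75, 500) ⊆ (25). Therefore (75, 500) = (25), d = 25.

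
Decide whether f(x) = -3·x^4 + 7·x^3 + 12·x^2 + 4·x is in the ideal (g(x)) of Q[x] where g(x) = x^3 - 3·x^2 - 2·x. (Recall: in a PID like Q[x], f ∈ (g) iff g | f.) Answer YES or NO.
YES

In Q[x] the ideal (g) consists of all multiples of g, so f ∈ (g) iff g | f, i.e. iff the remainder of f on division by g is 0. Divide f by g (g is monic, so eliminate the leading term of the running remainder at each step):
  leading term -3·x^4: subtract (-3·x)·g(x) = -3·x^4 + 9·x^3 + 6·x^2, leaving -2·x^3 + 6·x^2 + 4·x
  leading term -2·x^3: subtract (-2)·g(x) = -2·x^3 + 6·x^2 + 4·x, leaving 0
The remainder is 0, so f(x) = g(x) · h(x) with h(x) = -3·x - 2. Hence g | f, i.e. f ∈ (g).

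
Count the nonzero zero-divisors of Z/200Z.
Z/200Z has 119 nonzero zero-divisors

In Z/200Z each nonzero element is either a unit (gcd with 200 is 1) or a zero-divisor (gcd > 1). The number of units is φ(200): factorise 200 = 2^3 · 5^2, so φ(200) = (2^3 − 2^2) · (5^2 − 5^1) = 4 · 20 = 80. The nonzero elements number 200 − 1 = 199. Hence the nonzero zero-divisors number 199 − 80 = 119.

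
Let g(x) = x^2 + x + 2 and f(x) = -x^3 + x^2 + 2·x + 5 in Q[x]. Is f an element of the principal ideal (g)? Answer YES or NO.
NO

In Q[x] the ideal (g) consists of all multiples of g, so f ∈ (g) iff g | f, i.e. iff the remainder of f on division by g is 0. Divide f by g (g is monic, so eliminate the leading term of the running remainder at each step):
  leading term -x^3: subtract (-x)·g(x) = -x^3 - x^2 - 2·x, leaving 2·x^2 + 4·x + 5
  leading term 2·x^2: subtract (2)·g(x) = 2·x^2 + 2·x + 4, leaving 2·x + 1
The remainder r(x) = 2·x + 1 ≠ 0 (and deg r < deg g), so g ∤ f, i.e. f ∉ (g).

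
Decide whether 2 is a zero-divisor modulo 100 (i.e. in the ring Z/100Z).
YES

gcd(2, 100) = 2 > 1, so 2 is not a unit in Z/100Z. In Z/nZ every nonzero non-unit is a zero-divisor: explicitly, take b = 100/gcd = 50 ≠ 0 (mod 100); then 2·50 = 100 = 1·100, i.e. 2·50 ≡ 0 (mod 100). So 2 is a zero-divisor.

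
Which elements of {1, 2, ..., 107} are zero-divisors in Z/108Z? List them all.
An element a ∈ Z/108Z (with a ≠ 0) is a zero-divisor iff gcd(a, 108) > 1 (because a is a unit precisely when gcd(a, n) = 1, and in Z/nZ every nonzero, non-unit element is a zero-divisor). Scan a = 1, ..., 107 and keep those with gcd(a, 108) > 1:
  gcd(2, 108) = 2, gcd(3, 108) = 3, gcd(4, 108) = 4, gcd(6, 108) = 6, gcd(8, 108) = 4, gcd(9, 108) = 9, gcd(10, 108) = 2, gcd(12, 108) = 12, gcd(14, 108) = 2, gcd(15, 108) = 3, gcd(16, 108) = 4, gcd(18, 108) = 18, gcd(20, 108) = 4, gcd(21, 108) = 3, gcd(22, 108) = 2, gcd(24, 108) = 12, gcd(26, 108) = 2, gcd(27, 108) = 27, gcd(28, 108) = 4, gcd(30, 108) = 6, gcd(32, 108) = 4, gcd(33, 108) = 3, gcd(34, 108) = 2, gcd(36, 108) = 36, gcd(38, 108) = 2, gcd(39, 108) = 3, gcd(40, 108) = 4, gcd(42, 108) = 6, gcd(44, 108) = 4, gcd(45, 108) = 9, gcd(46, 108) = 2, gcd(48, 108) = 12, gcd(50, 108) = 2, gcd(51, 108) = 3, gcd(52, 108) = 4, gcd(54, 108) = 54, gcd(56, 108) = 4, gcd(57, 108) = 3, gcd(58, 108) = 2, gcd(60, 108) = 12, gcd(62, 108) = 2, gcd(63, 108) = 9, gcd(64, 108) = 4, gcd(66, 108) = 6, gcd(68, 108) = 4, gcd(69, 108) = 3, gcd(70, 108) = 2, gcd(72, 108) = 36, gcd(74, 108) = 2, gcd(75, 108) = 3, gcd(76, 108) = 4, gcd(78, 108) = 6, gcd(80, 108) = 4, gcd(81, 108) = 27, gcd(82, 108) = 2, gcd(84, 108) = 12, gcd(86, 108) = 2, gcd(87, 108) = 3, gcd(88, 108) = 4, gcd(90, 108) = 18, gcd(92, 108) = 4, gcd(93, 108) = 3, gcd(94, 108) = 2, gcd(96, 108) = 12, gcd(98, 108) = 2, gcd(99, 108) = 9, gcd(100, 108) = 4, gcd(102, 108) = 6, gcd(104, 108) = 4, gcd(105, 108) = 3, gcd(106, 108) = 2.
All other a ∈ {1, ..., 107} have gcd(a, 108) = 1 and are units. So the nonzero zero-divisors are exactly the 71 values of a appearing in this scan.

Final answer: nonzero zero-divisors of Z/108Z = {2, 3, 4, 6, 8, 9, 10, 12, 14, 15, 16, 18, 20, 21, 22, 24, 26, 27, 28, 30, 32, 33, 34, 36, 38, 39, 40, 42, 44, 45, 46, 48, 50, 51, 52, 54, 56, 57, 58, 60, 62, 63, 64, 66, 68, 69, 70, 72, 74, 75, 76, 78, 80, 81, 82, 84, 86, 87, 88, 90, 92, 93, 94, 96, 98, 99, 100, 102, 104, 105, 106}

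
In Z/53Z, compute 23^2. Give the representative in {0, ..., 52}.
Use repeated squaring. Binary(2) = 10. Walk through the bits of the exponent 2 left-to-right: at each bit after the leading one, square the running value, then multiply by 23 if the bit is 1 (always reducing mod 53):
  bit 1 = 1 (leading): start with 23.
  bit 2 = 0: square 23^2 = 529 ≡ 52 (mod 53).
Final value: 23^2 ≡ 52 (mod 53).

Final answer: 52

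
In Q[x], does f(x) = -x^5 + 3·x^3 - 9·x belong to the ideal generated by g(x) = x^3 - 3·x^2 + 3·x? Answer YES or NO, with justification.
In Q[x] the ideal (g) consists of all multiples of g, so f ∈ (g) iff g | f, i.e. iff the remainder of f on division by g is 0. Divide f by g (g is monic, so eliminate the leading term of the running remainder at each step):
  leading term -x^5: subtract (-x^2)·g(x) = -x^5 + 3·x^4 - 3·x^3, leaving -3·x^4 + 6·x^3 - 9·x
  leading term -3·x^4: subtract (-3·x)·g(x) = -3·x^4 + 9·x^3 - 9·x^2, leaving -3·x^3 + 9·x^2 - 9·x
  leading term -3·x^3: subtract (-3)·g(x) = -3·x^3 + 9·x^2 - 9·x, leaving 0
The remainder is 0, so f(x) = g(x) · h(x) with h(x) = -x^2 - 3·x - 3. Hence g | f, i.e. f ∈ (g).

Final answer: YES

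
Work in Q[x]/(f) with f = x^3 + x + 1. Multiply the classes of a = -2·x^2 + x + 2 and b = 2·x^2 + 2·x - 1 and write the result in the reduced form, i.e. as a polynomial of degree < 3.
a · b ≡ 12·x^2 + 9·x (mod f(x))

First multiply in Q[x] without reducing: a · b = -4·x^4 - 2·x^3 + 8·x^2 + 3·x - 2. Now divide by f(x) = x^3 + x + 1, eliminating the leading term at each step:
  leading term -4·x^4: subtract (-4·x)·f(x) = -4·x^4 - 4·x^2 - 4·x, leaving -2·x^3 + 12·x^2 + 7·x - 2
  leading term -2·x^3: subtract (-2)·f(x) = -2·x^3 - 2·x - 2, leaving 12·x^2 + 9·x
The degree is now < 3, so this is the remainder. Hence a · b ≡ 12·x^2 + 9·x in Q[x]/(f).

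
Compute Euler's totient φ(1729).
φ is multiplicative, with φ(p^e) = p^e − p^(e−1). Factorise 1729 = 7 · 13 · 19. Then
  φ(1729) = (7 − 1) · (13 − 1) · (19 − 1) = 6 · 12 · 18 = 1296.

Final answer: φ(1729) = 1296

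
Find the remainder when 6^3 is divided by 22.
18

Use repeated squaring. Binary(3) = 11. Walk through the bits of the exponent 3 left-to-right: at each bit after the leading one, square the running value, then multiply by 6 if the bit is 1 (always reducing mod 22):
  bit 1 = 1 (leading): start with 6.
  bit 2 = 1: square 6^2 = 36 ≡ 14; bit is 1, so multiply 14·6 = 84 ≡ 18 (mod 22).
Final value: 6^3 ≡ 18 (mod 22).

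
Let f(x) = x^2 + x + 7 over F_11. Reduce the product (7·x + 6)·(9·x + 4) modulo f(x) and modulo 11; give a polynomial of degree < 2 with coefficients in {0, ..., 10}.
Multiply as integer polynomials: a · b = 63·x^2 + 82·x + 24. Reducing coefficients mod 11: a · b ≡ 8·x^2 + 5·x + 2. Now divide by f(x) = x^2 + x + 7 in F_11[x], eliminating the leading term at each step:
  leading term 8·x^2: subtract (8)·f(x) = 8·x^2 + 8·x + 1, leaving 8·x + 1 (coefficients mod 11)
The degree is now < 2, so this is the remainder. Hence a · b ≡ 8·x + 1 in F_11[x]/(f).

Final answer: a · b ≡ 8·x + 1 (mod f(x))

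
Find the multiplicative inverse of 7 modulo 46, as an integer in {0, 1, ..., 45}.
7^(−1) ≡ 33 (mod 46)

Apply the extended Euclidean algorithm to (46, 7), tracking rows (r, s, t) with s·46 + t·7 = r. Each division r_prev = q·r_cur + r_new produces the new row as (previous row) − q·(current row):
  row A: (46, 1, 0)   [1·46 + 0·7 = 46]
  row B: (7, 0, 1)   [0·46 + 1·7 = 7]
  46 = 6·7 + 4   → row C = row A − 6·row B = (4, 1, −6)   [check: 1·46 − 6·7 = 4]
  7 = 1·4 + 3   → row D = row B − 1·row C = (3, −1, 7)   [check: −1·46 + 7·7 = 3]
  4 = 1·3 + 1   → row E = row C − 1·row D = (1, 2, −13)   [check: 2·46 − 13·7 = 1]
  3 = 3·1 + 0   → remainder 0, stop. gcd = 1 (last nonzero row E).
The gcd is 1, so 7 is invertible mod 46. The last nonzero row gives 2·46 − 13·7 = 1, so t = −13. So 7^(−1) ≡ −13 ≡ 33 (mod 46). Verify: 7 · 33 = 231 ≡ 1 (mod 46). ✓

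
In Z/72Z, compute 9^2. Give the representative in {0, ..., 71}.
9

Use repeated squaring. Binary(2) = 10. Walk through the bits of the exponent 2 left-to-right: at each bit after the leading one, square the running value, then multiply by 9 if the bit is 1 (always reducing mod 72):
  bit 1 = 1 (leading): start with 9.
  bit 2 = 0: square 9^2 = 81 ≡ 9 (mod 72).
Final value: 9^2 ≡ 9 (mod 72).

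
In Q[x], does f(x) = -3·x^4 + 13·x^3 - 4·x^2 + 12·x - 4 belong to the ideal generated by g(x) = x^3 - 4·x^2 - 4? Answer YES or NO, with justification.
YES

In Q[x] the ideal (g) consists of all multiples of g, so f ∈ (g) iff g | f, i.e. iff the remainder of f on division by g is 0. Divide f by g (g is monic, so eliminate the leading term of the running remainder at each step):
  leading term -3·x^4: subtract (-3·x)·g(x) = -3·x^4 + 12·x^3 + 12·x, leaving x^3 - 4·x^2 - 4
  leading term x^3: subtract (1)·g(x) = x^3 - 4·x^2 - 4, leaving 0
The remainder is 0, so f(x) = g(x) · h(x) with h(x) = 1 - 3·x. Hence g | f, i.e. f ∈ (g).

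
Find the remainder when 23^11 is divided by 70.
67

Use repeated squaring. Binary(11) = 1011. Walk through the bits of the exponent 11 left-to-right: at each bit after the leading one, square the running value, then multiply by 23 if the bit is 1 (always reducing mod 70):
  bit 1 = 1 (leading): start with 23.
  bit 2 = 0: square 23^2 = 529 ≡ 39 (mod 70).
  bit 3 = 1: square 39^2 = 1521 ≡ 51; bit is 1, so multiply 51·23 = 1173 ≡ 53 (mod 70).
  bit 4 = 1: square 53^2 = 2809 ≡ 9; bit is 1, so multiply 9·23 = 207 ≡ 67 (mod 70).
Final value: 23^11 ≡ 67 (mod 70).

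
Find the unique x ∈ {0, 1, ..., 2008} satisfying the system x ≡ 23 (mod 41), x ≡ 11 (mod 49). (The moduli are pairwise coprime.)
x ≡ 1089 (mod 2009); the representative in [0, 2009) is 1089

The moduli 41, 49 are pairwise coprime, so by the CRT there is a unique solution mod 41·49 = 2009.
Solve by successive substitution. Start with x ≡ 23 (mod 41).
  Combine with x ≡ 11 (mod 49): write x = 23 + 41·t and require 23 + 41·t ≡ 11 (mod 49), i.e. 41·t ≡ 11 − 23 ≡ 37 (mod 49). Since 41^(−1) ≡ 6 (mod 49), t ≡ 6·37 ≡ 26 (mod 49). So x ≡ 23 + 41·26 = 1089 (mod 2009).
Unique solution in [0, 2009): x = 1089.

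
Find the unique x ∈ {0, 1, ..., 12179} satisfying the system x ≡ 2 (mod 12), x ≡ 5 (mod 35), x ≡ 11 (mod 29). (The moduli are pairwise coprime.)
x ≡ 10190 (mod 12180); the representative in [0, 12180) is 10190

The moduli 12, 35, 29 are pairwise coprime, so by the CRT there is a unique solution mod 12·35·29 = 12180.
Solve by successive substitution. Start with x ≡ 2 (mod 12).
  Combine with x ≡ 5 (mod 35): write x = 2 + 12·t and require 2 + 12·t ≡ 5 (mod 35), i.e. 12·t ≡ 5 − 2 ≡ 3 (mod 35). Since 12^(−1) ≡ 3 (mod 35), t ≡ 3·3 ≡ 9 (mod 35). So x ≡ 2 + 12·9 = 110 (mod 420).
  Combine with x ≡ 11 (mod 29): write x = 110 + 420·t and require 110 + 420·t ≡ 11 (mod 29), i.e. 420·t ≡ 11 − 110 ≡ 17 (mod 29). Since 420^(−1) ≡ 27 (mod 29) (420 ≡ 14 (mod 29)), t ≡ 27·17 ≡ 24 (mod 29). So x ≡ 110 + 420·24 = 10190 (mod 12180).
Unique solution in [0, 12180): x = 10190.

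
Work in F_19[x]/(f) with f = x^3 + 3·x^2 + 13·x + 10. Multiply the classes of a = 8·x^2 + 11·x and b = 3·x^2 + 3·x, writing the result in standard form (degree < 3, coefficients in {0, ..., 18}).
Multiply as integer polynomials: a · b = 24·x^4 + 57·x^3 + 33·x^2. Reducing coefficients mod 19: a · b ≡ 5·x^4 + 14·x^2. Now divide by f(x) = x^3 + 3·x^2 + 13·x + 10 in F_19[x], eliminating the leading term at each step:
  leading term 5·x^4: subtract (5·x)·f(x) = 5·x^4 + 15·x^3 + 8·x^2 + 12·x, leaving 4·x^3 + 6·x^2 + 7·x (coefficients mod 19)
  leading term 4·x^3: subtract (4)·f(x) = 4·x^3 + 12·x^2 + 14·x + 2, leaving 13·x^2 + 12·x + 17 (coefficients mod 19)
The degree is now < 3, so this is the remainder. Hence a · b ≡ 13·x^2 + 12·x + 17 in F_19[x]/(f).

Final answer: a · b ≡ 13·x^2 + 12·x + 17 (mod f(x))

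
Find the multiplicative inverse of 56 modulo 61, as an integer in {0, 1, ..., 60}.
Apply the extended Euclidean algorithm to (61, 56), tracking rows (r, s, t) with s·61 + t·56 = r. Each division r_prev = q·r_cur + r_new produces the new row as (previous row) − q·(current row):
  row A: (61, 1, 0)   [1·61 + 0·56 = 61]
  row B: (56, 0, 1)   [0·61 + 1·56 = 56]
  61 = 1·56 + 5   → row C = row A − 1·row B = (5, 1, −1)   [check: 1·61 − 1·56 = 5]
  56 = 11·5 + 1   → row D = row B − 11·row C = (1, −11, 12)   [check: −11·61 + 12·56 = 1]
  5 = 5·1 + 0   → remainder 0, stop. gcd = 1 (last nonzero row D).
The gcd is 1, so 56 is invertible mod 61. The last nonzero row gives −11·61 + 12·56 = 1, so t = 12. So 56^(−1) ≡ 12 (mod 61). Verify: 56 · 12 = 672 ≡ 1 (mod 61). ✓

Final answer: 56^(−1) ≡ 12 (mod 61)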